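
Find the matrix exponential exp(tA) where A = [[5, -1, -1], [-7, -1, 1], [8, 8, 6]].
A has Jordan form J = [[-2, 0, 0], [0, 6, 1], [0, 0, 6]] with A = PJP^{-1}, so e^{tA} = P e^{tJ} P^{-1}.

For a Jordan block J_k(λ), e^{tJ_k(λ)} = e^{λt} · (I + tN + t^2 N^2/2! + ... + t^{k-1} N^{k-1}/(k-1)!) where N is the nilpotent superdiagonal part.

Assembling the blocks and conjugating back gives the entries of e^{tA} as shown above.

e^{tA} = [[(1 - t)*e^{6*t}, -t*e^{6*t}, -t*e^{6*t}], [((t - 1)*e^{8*t} + 1)*e^{-2*t}, (t*e^{8*t} + 1)*e^{-2*t}, t*e^{6*t}], [(e^{8*t} - 1)*e^{-2*t}, (e^{8*t} - 1)*e^{-2*t}, e^{6*t}]]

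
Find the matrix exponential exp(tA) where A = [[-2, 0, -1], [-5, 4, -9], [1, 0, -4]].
e^{tA} = [[(t + 1)*e^{-3*t}, 0, -t*e^{-3*t}], [(2*t - e^{7*t} + 1)*e^{-3*t}, e^{4*t}, (-2*t - e^{7*t} + 1)*e^{-3*t}], [t*e^{-3*t}, 0, (1 - t)*e^{-3*t}]]

A has Jordan form J = [[-3, 1, 0], [0, -3, 0], [0, 0, 4]] with A = PJP^{-1}, so e^{tA} = P e^{tJ} P^{-1}.

For a Jordan block J_k(λ), e^{tJ_k(λ)} = e^{λt} · (I + tN + t^2 N^2/2! + ... + t^{k-1} N^{k-1}/(k-1)!) where N is the nilpotent superdiagonal part.

Assembling the blocks and conjugating back gives the entries of e^{tA} as shown above.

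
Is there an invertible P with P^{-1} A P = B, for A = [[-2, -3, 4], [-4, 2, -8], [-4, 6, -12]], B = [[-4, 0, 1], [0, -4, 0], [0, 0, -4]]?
Yes.

Two matrices over a field are similar if and only if they have the same invariant factors.

Both A and B have characteristic polynomial (x + 4)^3 and minimal polynomial (x + 4)^2. Computing further, both have invariant factors x + 4, (x + 4)^2. Hence A and B are similar.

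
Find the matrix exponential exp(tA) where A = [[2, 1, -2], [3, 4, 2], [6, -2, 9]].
e^{tA} = [[(1 - 3*t)*e^{5*t}, t*e^{5*t}, -2*t*e^{5*t}], [3*t*e^{5*t}, (1 - t)*e^{5*t}, 2*t*e^{5*t}], [6*t*e^{5*t}, -2*t*e^{5*t}, (4*t + 1)*e^{5*t}]]

A has Jordan form J = [[5, 1, 0], [0, 5, 0], [0, 0, 5]] with A = PJP^{-1}, so e^{tA} = P e^{tJ} P^{-1}.

For a Jordan block J_k(λ), e^{tJ_k(λ)} = e^{λt} · (I + tN + t^2 N^2/2! + ... + t^{k-1} N^{k-1}/(k-1)!) where N is the nilpotent superdiagonal part.

Assembling the blocks and conjugating back gives the entries of e^{tA} as shown above.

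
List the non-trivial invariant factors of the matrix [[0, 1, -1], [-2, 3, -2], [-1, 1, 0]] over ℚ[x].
The Jordan structure of A has elementary divisors (x - 1)^2, (x - 1). Arranging the block sizes at each eigenvalue in decreasing order and taking row products gives the invariant factors.

Invariant factors (smallest first, each dividing the next): x - 1, (x - 1)^2.

Check: the last factor (x - 1)^2 is the minimal polynomial, and the product (x - 1)^3 is the characteristic polynomial.

x - 1, (x - 1)^2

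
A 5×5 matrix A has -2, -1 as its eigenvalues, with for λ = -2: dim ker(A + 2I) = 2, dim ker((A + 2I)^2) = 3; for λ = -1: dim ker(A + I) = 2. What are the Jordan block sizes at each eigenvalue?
λ = -2: successive nullity increments [2, 1] count blocks of size ≥ k; block sizes are [2, 1].
λ = -1: successive nullity increments [2] count blocks of size ≥ k; block sizes are [1, 1].

Jordan blocks: (-2, 2), (-2, 1), (-1, 1), (-1, 1)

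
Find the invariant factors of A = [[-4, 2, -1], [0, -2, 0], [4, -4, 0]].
The Jordan structure of A has elementary divisors (x + 2)^2, (x + 2). Arranging the block sizes at each eigenvalue in decreasing order and taking row products gives the invariant factors.

Invariant factors (smallest first, each dividing the next): x + 2, (x + 2)^2.

Check: the last factor (x + 2)^2 is the minimal polynomial, and the product (x + 2)^3 is the characteristic polynomial.

x + 2, (x + 2)^2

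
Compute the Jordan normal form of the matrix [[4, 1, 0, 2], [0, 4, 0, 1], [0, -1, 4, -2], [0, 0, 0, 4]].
J = [[4, 1, 0, 0], [0, 4, 1, 0], [0, 0, 4, 0], [0, 0, 0, 4]]

The characteristic polynomial is det(xI - A) = (x - 4)^4, so the eigenvalues are 4 (algebraic multiplicity 4).

For λ = 4: rank(A - 4I) = 2, rank((A - 4I)^2) = 1, rank((A - 4I)^3) = 0. The eigenspace has dimension 4 - 2 = 2, so there are 2 Jordan blocks; the rank sequence gives block sizes [3, 1].

Assembling the blocks gives the Jordan form J above.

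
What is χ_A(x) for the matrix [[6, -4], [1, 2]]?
χ_A(x) = (x - 4)^2

xI - A = [[x - 6, 4], [-1, x - 2]].

Expanding det(xI - A) along the first row:
det(xI - A) = + (x - 6)·det([[x - 2]]) - (4)·det([[-1]]).

Evaluating gives χ_A(x) = x^2 - 8x + 16 = (x - 4)^2.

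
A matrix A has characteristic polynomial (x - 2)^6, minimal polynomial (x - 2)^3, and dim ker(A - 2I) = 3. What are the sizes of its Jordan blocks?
Jordan blocks: (2, 3), (2, 2), (2, 1)

λ = 2: algebraic multiplicity 6 (exponent in χ_A), largest block size 3 (exponent in m_A), 3 blocks (geometric multiplicity). These force block sizes [3, 2, 1].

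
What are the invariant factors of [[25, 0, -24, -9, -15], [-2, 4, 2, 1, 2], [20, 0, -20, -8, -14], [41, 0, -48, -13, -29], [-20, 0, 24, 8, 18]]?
The Jordan structure of A has elementary divisors (x + 2), (x - 4)^3, (x - 4). Arranging the block sizes at each eigenvalue in decreasing order and taking row products gives the invariant factors.

Invariant factors (smallest first, each dividing the next): x - 4, (x - 4)^3(x + 2).

Check: the last factor (x - 4)^3(x + 2) is the minimal polynomial, and the product (x - 4)^4(x + 2) is the characteristic polynomial.

x - 4, (x - 4)^3(x + 2)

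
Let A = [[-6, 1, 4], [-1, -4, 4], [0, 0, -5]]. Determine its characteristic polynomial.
χ_A(x) = (x + 5)^3

xI - A = [[x + 6, -1, -4], [1, x + 4, -4], [0, 0, x + 5]].

Expanding det(xI - A) along the first row:
det(xI - A) = + (x + 6)·det([[x + 4, -4], [0, x + 5]]) - (-1)·det([[1, -4], [0, x + 5]]) + (-4)·det([[1, x + 4], [0, 0]]).

Evaluating gives χ_A(x) = x^3 + 15x^2 + 75x + 125 = (x + 5)^3.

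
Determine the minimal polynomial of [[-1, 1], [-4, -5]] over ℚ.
The characteristic polynomial factors as (x + 3)^2. The minimal polynomial is ∏(x - λ)^{k_λ} where k_λ is the size of the largest Jordan block at λ.

For λ = -3: rank(A + 3I) = 1, and the largest Jordan block has size 2 (the smallest k with rank((A + 3I)^k) = rank((A + 3I)^(k+1))).

So m_A(x) = (x + 3)^2.

m_A(x) = (x + 3)^2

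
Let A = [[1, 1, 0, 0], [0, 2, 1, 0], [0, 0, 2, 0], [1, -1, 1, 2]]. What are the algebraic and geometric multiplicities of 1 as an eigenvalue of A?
The characteristic polynomial is (x - 2)^3(x - 1), so the factor x - 1 appears with exponent 1: the algebraic multiplicity is 1.

rank(A - I) = 3, so the eigenspace has dimension 4 - 3 = 1: the geometric multiplicity is 1.

algebraic multiplicity 1, geometric multiplicity 1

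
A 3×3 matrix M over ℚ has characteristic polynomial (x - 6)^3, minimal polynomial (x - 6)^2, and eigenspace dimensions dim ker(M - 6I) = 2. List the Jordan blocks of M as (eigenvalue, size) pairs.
λ = 6: algebraic multiplicity 3 (exponent in χ_M), largest block size 2 (exponent in m_M), 2 blocks (geometric multiplicity). These force block sizes [2, 1].

Jordan blocks: (6, 2), (6, 1)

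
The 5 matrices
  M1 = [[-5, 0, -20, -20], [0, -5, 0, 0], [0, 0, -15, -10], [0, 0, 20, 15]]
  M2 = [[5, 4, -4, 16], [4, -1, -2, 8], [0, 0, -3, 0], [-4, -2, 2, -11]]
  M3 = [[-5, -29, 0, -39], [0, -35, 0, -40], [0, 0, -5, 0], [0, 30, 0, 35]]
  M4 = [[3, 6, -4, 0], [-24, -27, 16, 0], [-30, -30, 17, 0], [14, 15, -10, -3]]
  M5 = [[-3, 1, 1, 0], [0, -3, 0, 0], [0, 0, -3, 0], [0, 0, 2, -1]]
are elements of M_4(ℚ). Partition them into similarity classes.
Characteristic polynomials: χ_{M1} = (x - 5)(x + 5)^3, χ_{M2} = (x + 1)(x + 3)^3, χ_{M3} = (x - 5)(x + 5)^3, χ_{M4} = (x + 1)(x + 3)^3, χ_{M5} = (x + 1)(x + 3)^3.

{M1}: invariant factors x + 5, x + 5, (x - 5)(x + 5).

{M2}: invariant factors x + 3, x + 3, (x + 1)(x + 3).

{M3}: invariant factors x + 5, (x - 5)(x + 5)^2.

{M4, M5}: invariant factors x + 3, (x + 1)(x + 3)^2.

Matrices are similar if and only if their invariant-factor lists agree; the partition into similarity classes is {M1}, {M2}, {M3}, {M4, M5}.

4 classes: {M1}, {M2}, {M3}, {M4, M5}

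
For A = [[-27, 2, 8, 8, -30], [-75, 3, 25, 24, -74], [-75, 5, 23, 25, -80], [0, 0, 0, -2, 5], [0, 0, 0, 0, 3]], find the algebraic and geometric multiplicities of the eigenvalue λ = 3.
The characteristic polynomial is (x - 3)^2(x + 2)^3, so the factor x - 3 appears with exponent 2: the algebraic multiplicity is 2.

rank(A - 3I) = 3, so the eigenspace has dimension 5 - 3 = 2: the geometric multiplicity is 2.

algebraic multiplicity 2, geometric multiplicity 2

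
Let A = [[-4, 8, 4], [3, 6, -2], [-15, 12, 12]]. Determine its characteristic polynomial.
χ_A(x) = (x - 6)^2(x - 2)

xI - A = [[x + 4, -8, -4], [-3, x - 6, 2], [15, -12, x - 12]].

Expanding det(xI - A) along the first row:
det(xI - A) = + (x + 4)·det([[x - 6, 2], [-12, x - 12]]) - (-8)·det([[-3, 2], [15, x - 12]]) + (-4)·det([[-3, x - 6], [15, -12]]).

Evaluating gives χ_A(x) = x^3 - 14x^2 + 60x - 72 = (x - 6)^2(x - 2).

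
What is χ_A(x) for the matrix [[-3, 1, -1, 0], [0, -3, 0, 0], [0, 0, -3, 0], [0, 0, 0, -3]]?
χ_A(x) = (x + 3)^4

xI - A = [[x + 3, -1, 1, 0], [0, x + 3, 0, 0], [0, 0, x + 3, 0], [0, 0, 0, x + 3]].

Expanding det(xI - A) along the first row:
det(xI - A) = + (x + 3)·det([[x + 3, 0, 0], [0, x + 3, 0], [0, 0, x + 3]]) - (-1)·det([[0, 0, 0], [0, x + 3, 0], [0, 0, x + 3]]) + (1)·det([[0, x + 3, 0], [0, 0, 0], [0, 0, x + 3]]) - (0)·det([[0, x + 3, 0], [0, 0, x + 3], [0, 0, 0]]).

Evaluating gives χ_A(x) = x^4 + 12x^3 + 54x^2 + 108x + 81 = (x + 3)^4.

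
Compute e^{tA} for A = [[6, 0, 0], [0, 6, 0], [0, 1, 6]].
e^{tA} = [[e^{6*t}, 0, 0], [0, e^{6*t}, 0], [0, t*e^{6*t}, e^{6*t}]]

A has Jordan form J = [[6, 1, 0], [0, 6, 0], [0, 0, 6]] with A = PJP^{-1}, so e^{tA} = P e^{tJ} P^{-1}.

For a Jordan block J_k(λ), e^{tJ_k(λ)} = e^{λt} · (I + tN + t^2 N^2/2! + ... + t^{k-1} N^{k-1}/(k-1)!) where N is the nilpotent superdiagonal part.

Assembling the blocks and conjugating back gives the entries of e^{tA} as shown above.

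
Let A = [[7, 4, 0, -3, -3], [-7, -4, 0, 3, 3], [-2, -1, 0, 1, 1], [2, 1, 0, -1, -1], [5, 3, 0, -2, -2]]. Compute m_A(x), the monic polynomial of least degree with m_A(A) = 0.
m_A(x) = x^2

The characteristic polynomial factors as x^5. The minimal polynomial is ∏(x - λ)^{k_λ} where k_λ is the size of the largest Jordan block at λ.

For λ = 0: rank(A) = 2, and the largest Jordan block has size 2 (the smallest k with rank(A^k) = rank(A^(k+1))).

So m_A(x) = x^2.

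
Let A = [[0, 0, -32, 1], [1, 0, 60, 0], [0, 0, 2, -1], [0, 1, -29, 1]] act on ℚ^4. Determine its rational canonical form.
R = [[0, 0, 0, 30], [1, 0, 0, -59], [0, 1, 0, 27], [0, 0, 1, 3]]

The invariant factors of A (the non-unit diagonal entries of the Smith normal form of xI - A over ℚ[x]) are (x - 6)(x - 1)^2(x + 5), each dividing the next. The characteristic polynomial is their product, (x - 6)(x - 1)^2(x + 5).

The rational canonical form is the block-diagonal matrix of companion matrices C(f_i):
R = [[0, 0, 0, 30], [1, 0, 0, -59], [0, 1, 0, 27], [0, 0, 1, 3]].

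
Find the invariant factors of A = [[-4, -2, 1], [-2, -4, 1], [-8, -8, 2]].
x + 2, (x + 2)^2

The Jordan structure of A has elementary divisors (x + 2)^2, (x + 2). Arranging the block sizes at each eigenvalue in decreasing order and taking row products gives the invariant factors.

Invariant factors (smallest first, each dividing the next): x + 2, (x + 2)^2.

Check: the last factor (x + 2)^2 is the minimal polynomial, and the product (x + 2)^3 is the characteristic polynomial.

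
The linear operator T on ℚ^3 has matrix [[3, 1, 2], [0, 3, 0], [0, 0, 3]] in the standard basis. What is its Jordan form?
J = [[3, 1, 0], [0, 3, 0], [0, 0, 3]]

The characteristic polynomial is det(xI - A) = (x - 3)^3, so the eigenvalues are 3 (algebraic multiplicity 3).

For λ = 3: rank(A - 3I) = 1, rank((A - 3I)^2) = 0. The eigenspace has dimension 3 - 1 = 2, so there are 2 Jordan blocks; the rank sequence gives block sizes [2, 1].

Assembling the blocks gives the Jordan form J above.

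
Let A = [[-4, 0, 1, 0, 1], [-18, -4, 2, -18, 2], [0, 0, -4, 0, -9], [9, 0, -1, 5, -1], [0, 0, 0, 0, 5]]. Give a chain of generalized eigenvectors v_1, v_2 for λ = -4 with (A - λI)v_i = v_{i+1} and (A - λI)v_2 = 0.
We seek v_1 ∈ ker((A + 4I)^2) \ ker(A + 4I), then set v_{i+1} = (A + 4I) v_i.

One such chain is v_1 = [[0, 0, 1, 0, 0]]^T, v_2 = [[1, 2, 0, -1, 0]]^T. Check: (A + 4I) v_2 = [[0, 0, 0, 0, 0]]^T = 0.

v_1 = [[0, 0, 1, 0, 0]]^T, v_2 = [[1, 2, 0, -1, 0]]^T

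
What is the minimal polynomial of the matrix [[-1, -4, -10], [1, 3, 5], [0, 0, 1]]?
m_A(x) = (x - 1)^2

The characteristic polynomial factors as (x - 1)^3. The minimal polynomial is ∏(x - λ)^{k_λ} where k_λ is the size of the largest Jordan block at λ.

For λ = 1: rank(A - I) = 1, and the largest Jordan block has size 2 (the smallest k with rank((A - I)^k) = rank((A - I)^(k+1))).

So m_A(x) = (x - 1)^2.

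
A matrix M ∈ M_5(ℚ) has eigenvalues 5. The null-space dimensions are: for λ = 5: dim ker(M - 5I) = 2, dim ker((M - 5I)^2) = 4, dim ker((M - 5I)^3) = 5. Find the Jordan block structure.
Jordan blocks: (5, 3), (5, 2)

λ = 5: successive nullity increments [2, 2, 1] count blocks of size ≥ k; block sizes are [3, 2].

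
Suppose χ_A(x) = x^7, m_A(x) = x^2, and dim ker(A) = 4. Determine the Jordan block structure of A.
Jordan blocks: (0, 2), (0, 2), (0, 2), (0, 1)

λ = 0: algebraic multiplicity 7 (exponent in χ_A), largest block size 2 (exponent in m_A), 4 blocks (geometric multiplicity). These force block sizes [2, 2, 2, 1].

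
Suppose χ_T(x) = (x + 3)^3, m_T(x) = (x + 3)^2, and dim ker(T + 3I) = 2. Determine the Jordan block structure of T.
Jordan blocks: (-3, 2), (-3, 1)

λ = -3: algebraic multiplicity 3 (exponent in χ_T), largest block size 2 (exponent in m_T), 2 blocks (geometric multiplicity). These force block sizes [2, 1].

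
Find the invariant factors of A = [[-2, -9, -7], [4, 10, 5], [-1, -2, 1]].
The Jordan structure of A has elementary divisors (x - 3)^3. Arranging the block sizes at each eigenvalue in decreasing order and taking row products gives the invariant factors.

Invariant factors (smallest first, each dividing the next): (x - 3)^3.

Check: the last factor (x - 3)^3 is the minimal polynomial, and the product (x - 3)^3 is the characteristic polynomial.

(x - 3)^3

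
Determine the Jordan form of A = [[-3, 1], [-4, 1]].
J = [[-1, 1], [0, -1]]

The characteristic polynomial is det(xI - A) = (x + 1)^2, so the eigenvalues are -1 (algebraic multiplicity 2).

For λ = -1: rank(A + I) = 1, rank((A + I)^2) = 0. The eigenspace has dimension 2 - 1 = 1, so there is 1 Jordan block; the rank sequence gives block sizes [2].

Assembling the blocks gives the Jordan form J above.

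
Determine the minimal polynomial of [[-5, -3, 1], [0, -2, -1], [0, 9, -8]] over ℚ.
The characteristic polynomial factors as (x + 5)^3. The minimal polynomial is ∏(x - λ)^{k_λ} where k_λ is the size of the largest Jordan block at λ.

For λ = -5: rank(A + 5I) = 1, and the largest Jordan block has size 2 (the smallest k with rank((A + 5I)^k) = rank((A + 5I)^(k+1))).

So m_A(x) = (x + 5)^2.

m_A(x) = (x + 5)^2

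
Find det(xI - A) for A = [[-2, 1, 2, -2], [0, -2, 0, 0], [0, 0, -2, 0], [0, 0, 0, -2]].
xI - A = [[x + 2, -1, -2, 2], [0, x + 2, 0, 0], [0, 0, x + 2, 0], [0, 0, 0, x + 2]].

Expanding det(xI - A) along the first row:
det(xI - A) = + (x + 2)·det([[x + 2, 0, 0], [0, x + 2, 0], [0, 0, x + 2]]) - (-1)·det([[0, 0, 0], [0, x + 2, 0], [0, 0, x + 2]]) + (-2)·det([[0, x + 2, 0], [0, 0, 0], [0, 0, x + 2]]) - (2)·det([[0, x + 2, 0], [0, 0, x + 2], [0, 0, 0]]).

Evaluating gives χ_A(x) = x^4 + 8x^3 + 24x^2 + 32x + 16 = (x + 2)^4.

χ_A(x) = (x + 2)^4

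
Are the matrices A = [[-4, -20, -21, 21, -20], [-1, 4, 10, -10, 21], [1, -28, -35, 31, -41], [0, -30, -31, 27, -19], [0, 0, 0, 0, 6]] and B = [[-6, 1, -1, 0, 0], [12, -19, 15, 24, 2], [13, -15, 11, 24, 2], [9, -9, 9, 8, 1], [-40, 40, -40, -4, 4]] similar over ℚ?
Two matrices over a field are similar if and only if they have the same invariant factors.

Both A and B have characteristic polynomial (x - 6)^2(x + 4)(x + 5)^2 and minimal polynomial (x - 6)^2(x + 4)(x + 5)^2. Computing further, both have invariant factors (x - 6)^2(x + 4)(x + 5)^2. Hence A and B are similar.

Yes.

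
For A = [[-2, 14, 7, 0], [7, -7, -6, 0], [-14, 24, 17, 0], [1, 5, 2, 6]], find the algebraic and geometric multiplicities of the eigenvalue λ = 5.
algebraic multiplicity 2, geometric multiplicity 1

The characteristic polynomial is (x - 6)(x - 5)^2(x + 2), so the factor x - 5 appears with exponent 2: the algebraic multiplicity is 2.

rank(A - 5I) = 3, so the eigenspace has dimension 4 - 3 = 1: the geometric multiplicity is 1.

Since 1 < 2, A is not diagonalizable.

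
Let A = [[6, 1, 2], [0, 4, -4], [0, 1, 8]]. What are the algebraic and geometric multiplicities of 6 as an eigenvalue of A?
algebraic multiplicity 3, geometric multiplicity 2

The characteristic polynomial is (x - 6)^3, so the factor x - 6 appears with exponent 3: the algebraic multiplicity is 3.

rank(A - 6I) = 1, so the eigenspace has dimension 3 - 1 = 2: the geometric multiplicity is 2.

Since 2 < 3, A is not diagonalizable.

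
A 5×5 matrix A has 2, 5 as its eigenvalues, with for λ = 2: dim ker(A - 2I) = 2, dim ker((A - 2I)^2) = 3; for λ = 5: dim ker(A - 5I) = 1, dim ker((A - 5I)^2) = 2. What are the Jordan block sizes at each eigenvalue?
λ = 2: successive nullity increments [2, 1] count blocks of size ≥ k; block sizes are [2, 1].
λ = 5: successive nullity increments [1, 1] count blocks of size ≥ k; block sizes are [2].

Jordan blocks: (2, 2), (2, 1), (5, 2)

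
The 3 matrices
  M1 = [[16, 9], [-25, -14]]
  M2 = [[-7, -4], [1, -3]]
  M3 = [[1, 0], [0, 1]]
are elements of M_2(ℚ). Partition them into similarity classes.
Characteristic polynomials: χ_{M1} = (x - 1)^2, χ_{M2} = (x + 5)^2, χ_{M3} = (x - 1)^2.

{M1}: invariant factors (x - 1)^2.

{M2}: invariant factors (x + 5)^2.

{M3}: invariant factors x - 1, x - 1.

Matrices are similar if and only if their invariant-factor lists agree; the partition into similarity classes is {M1}, {M2}, {M3}.

3 classes: {M1}, {M2}, {M3}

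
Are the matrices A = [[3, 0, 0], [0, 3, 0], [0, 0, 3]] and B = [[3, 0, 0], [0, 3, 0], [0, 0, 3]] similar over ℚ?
Two matrices over a field are similar if and only if they have the same invariant factors.

Both A and B have characteristic polynomial (x - 3)^3 and minimal polynomial x - 3. Computing further, both have invariant factors x - 3, x - 3, x - 3. Hence A and B are similar.

Yes.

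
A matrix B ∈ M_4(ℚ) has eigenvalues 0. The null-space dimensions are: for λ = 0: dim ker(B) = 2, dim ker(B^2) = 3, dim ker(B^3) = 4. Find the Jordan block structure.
Jordan blocks: (0, 3), (0, 1)

λ = 0: successive nullity increments [2, 1, 1] count blocks of size ≥ k; block sizes are [3, 1].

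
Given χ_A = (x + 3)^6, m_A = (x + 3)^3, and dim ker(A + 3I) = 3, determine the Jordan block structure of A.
λ = -3: algebraic multiplicity 6 (exponent in χ_A), largest block size 3 (exponent in m_A), 3 blocks (geometric multiplicity). These force block sizes [3, 2, 1].

Jordan blocks: (-3, 3), (-3, 2), (-3, 1)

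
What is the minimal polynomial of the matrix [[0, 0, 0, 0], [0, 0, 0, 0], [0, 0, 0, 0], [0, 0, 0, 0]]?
The characteristic polynomial factors as x^4. The minimal polynomial is ∏(x - λ)^{k_λ} where k_λ is the size of the largest Jordan block at λ.

For λ = 0: rank(A) = 0, and the largest Jordan block has size 1 (the smallest k with rank(A^k) = rank(A^(k+1))).

So m_A(x) = x.

m_A(x) = x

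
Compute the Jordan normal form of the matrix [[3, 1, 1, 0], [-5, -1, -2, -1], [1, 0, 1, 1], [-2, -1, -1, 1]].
J = [[1, 1, 0, 0], [0, 1, 0, 0], [0, 0, 1, 1], [0, 0, 0, 1]]

The characteristic polynomial is det(xI - A) = (x - 1)^4, so the eigenvalues are 1 (algebraic multiplicity 4).

For λ = 1: rank(A - I) = 2, rank((A - I)^2) = 0. The eigenspace has dimension 4 - 2 = 2, so there are 2 Jordan blocks; the rank sequence gives block sizes [2, 2].

Assembling the blocks gives the Jordan form J above.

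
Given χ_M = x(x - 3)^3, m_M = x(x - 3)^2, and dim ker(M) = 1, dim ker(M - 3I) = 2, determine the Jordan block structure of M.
Jordan blocks: (0, 1), (3, 2), (3, 1)

λ = 0: algebraic multiplicity 1 (exponent in χ_M), largest block size 1 (exponent in m_M), 1 block (geometric multiplicity). This forces block sizes [1].
λ = 3: algebraic multiplicity 3 (exponent in χ_M), largest block size 2 (exponent in m_M), 2 blocks (geometric multiplicity). These force block sizes [2, 1].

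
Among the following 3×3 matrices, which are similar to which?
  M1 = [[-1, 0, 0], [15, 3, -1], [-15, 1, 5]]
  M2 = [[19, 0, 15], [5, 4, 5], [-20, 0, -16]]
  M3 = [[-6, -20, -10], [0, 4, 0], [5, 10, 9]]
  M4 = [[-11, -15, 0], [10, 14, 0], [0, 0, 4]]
2 classes: {M1}, {M2, M3, M4}

Characteristic polynomials: χ_{M1} = (x - 4)^2(x + 1), χ_{M2} = (x - 4)^2(x + 1), χ_{M3} = (x - 4)^2(x + 1), χ_{M4} = (x - 4)^2(x + 1).

{M1}: invariant factors (x - 4)^2(x + 1).

{M2, M3, M4}: invariant factors x - 4, (x - 4)(x + 1).

Matrices are similar if and only if their invariant-factor lists agree; the partition into similarity classes is {M1}, {M2, M3, M4}.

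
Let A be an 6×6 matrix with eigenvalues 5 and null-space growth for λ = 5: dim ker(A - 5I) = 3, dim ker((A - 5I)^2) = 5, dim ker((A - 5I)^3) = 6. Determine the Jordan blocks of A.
λ = 5: successive nullity increments [3, 2, 1] count blocks of size ≥ k; block sizes are [3, 2, 1].

Jordan blocks: (5, 3), (5, 2), (5, 1)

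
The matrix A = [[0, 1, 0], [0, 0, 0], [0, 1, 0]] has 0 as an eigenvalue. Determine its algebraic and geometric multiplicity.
algebraic multiplicity 3, geometric multiplicity 2

The characteristic polynomial is x^3, so the factor x appears with exponent 3: the algebraic multiplicity is 3.

rank(A) = 1, so the eigenspace has dimension 3 - 1 = 2: the geometric multiplicity is 2.

Since 2 < 3, A is not diagonalizable.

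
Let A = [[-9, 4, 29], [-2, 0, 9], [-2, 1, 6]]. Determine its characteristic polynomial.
χ_A(x) = (x + 1)^3

xI - A = [[x + 9, -4, -29], [2, x, -9], [2, -1, x - 6]].

Expanding det(xI - A) along the first row:
det(xI - A) = + (x + 9)·det([[x, -9], [-1, x - 6]]) - (-4)·det([[2, -9], [2, x - 6]]) + (-29)·det([[2, x], [2, -1]]).

Evaluating gives χ_A(x) = x^3 + 3x^2 + 3x + 1 = (x + 1)^3.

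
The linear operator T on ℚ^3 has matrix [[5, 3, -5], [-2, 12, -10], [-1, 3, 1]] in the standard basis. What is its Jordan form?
The characteristic polynomial is det(xI - A) = (x - 6)^3, so the eigenvalues are 6 (algebraic multiplicity 3).

For λ = 6: rank(A - 6I) = 1, rank((A - 6I)^2) = 0. The eigenspace has dimension 3 - 1 = 2, so there are 2 Jordan blocks; the rank sequence gives block sizes [2, 1].

Assembling the blocks gives the Jordan form J above.

J = [[6, 1, 0], [0, 6, 0], [0, 0, 6]]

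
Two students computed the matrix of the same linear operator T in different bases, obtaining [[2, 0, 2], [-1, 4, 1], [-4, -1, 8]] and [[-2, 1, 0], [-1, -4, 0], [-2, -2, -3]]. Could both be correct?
No.

trace(A) = 14 but trace(B) = -9. The trace is a similarity invariant, so A and B are not similar.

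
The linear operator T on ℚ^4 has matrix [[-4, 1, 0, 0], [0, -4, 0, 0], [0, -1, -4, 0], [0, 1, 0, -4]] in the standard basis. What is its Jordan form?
The characteristic polynomial is det(xI - A) = (x + 4)^4, so the eigenvalues are -4 (algebraic multiplicity 4).

For λ = -4: rank(A + 4I) = 1, rank((A + 4I)^2) = 0. The eigenspace has dimension 4 - 1 = 3, so there are 3 Jordan blocks; the rank sequence gives block sizes [2, 1, 1].

Assembling the blocks gives the Jordan form J above.

J = [[-4, 1, 0, 0], [0, -4, 0, 0], [0, 0, -4, 0], [0, 0, 0, -4]]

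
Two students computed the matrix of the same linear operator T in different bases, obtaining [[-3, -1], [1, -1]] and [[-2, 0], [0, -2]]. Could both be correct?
Both have characteristic polynomial (x + 2)^2, but the minimal polynomial of A is (x + 2)^2 while the minimal polynomial of B is x + 2. The minimal polynomial is a similarity invariant, so A and B are not similar.

No.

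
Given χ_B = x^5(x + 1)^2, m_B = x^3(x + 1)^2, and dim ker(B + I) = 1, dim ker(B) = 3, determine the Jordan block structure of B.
λ = -1: algebraic multiplicity 2 (exponent in χ_B), largest block size 2 (exponent in m_B), 1 block (geometric multiplicity). This forces block sizes [2].
λ = 0: algebraic multiplicity 5 (exponent in χ_B), largest block size 3 (exponent in m_B), 3 blocks (geometric multiplicity). These force block sizes [3, 1, 1].

Jordan blocks: (-1, 2), (0, 3), (0, 1), (0, 1)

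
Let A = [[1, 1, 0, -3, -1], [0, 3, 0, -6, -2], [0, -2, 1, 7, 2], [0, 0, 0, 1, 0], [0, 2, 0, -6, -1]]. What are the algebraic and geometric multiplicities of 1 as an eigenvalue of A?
algebraic multiplicity 5, geometric multiplicity 3

The characteristic polynomial is (x - 1)^5, so the factor x - 1 appears with exponent 5: the algebraic multiplicity is 5.

rank(A - I) = 2, so the eigenspace has dimension 5 - 2 = 3: the geometric multiplicity is 3.

Since 3 < 5, A is not diagonalizable.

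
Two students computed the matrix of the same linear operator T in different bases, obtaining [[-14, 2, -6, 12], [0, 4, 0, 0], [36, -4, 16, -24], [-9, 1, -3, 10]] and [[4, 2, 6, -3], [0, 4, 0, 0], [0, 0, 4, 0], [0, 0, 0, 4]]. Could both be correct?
Yes.

Two matrices over a field are similar if and only if they have the same invariant factors.

Both A and B have characteristic polynomial (x - 4)^4 and minimal polynomial (x - 4)^2. Computing further, both have invariant factors x - 4, x - 4, (x - 4)^2. Hence A and B are similar.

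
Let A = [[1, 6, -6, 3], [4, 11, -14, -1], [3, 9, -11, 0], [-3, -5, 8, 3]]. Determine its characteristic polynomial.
χ_A(x) = (x - 1)^4

xI - A = [[x - 1, -6, 6, -3], [-4, x - 11, 14, 1], [-3, -9, x + 11, 0], [3, 5, -8, x - 3]].

Expanding det(xI - A) along the first row:
det(xI - A) = + (x - 1)·det([[x - 11, 14, 1], [-9, x + 11, 0], [5, -8, x - 3]]) - (-6)·det([[-4, 14, 1], [-3, x + 11, 0], [3, -8, x - 3]]) + (6)·det([[-4, x - 11, 1], [-3, -9, 0], [3, 5, x - 3]]) - (-3)·det([[-4, x - 11, 14], [-3, -9, x + 11], [3, 5, -8]]).

Evaluating gives χ_A(x) = x^4 - 4x^3 + 6x^2 - 4x + 1 = (x - 1)^4.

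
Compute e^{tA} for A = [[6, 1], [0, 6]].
A has Jordan form J = [[6, 1], [0, 6]] with A = PJP^{-1}, so e^{tA} = P e^{tJ} P^{-1}.

For a Jordan block J_k(λ), e^{tJ_k(λ)} = e^{λt} · (I + tN + t^2 N^2/2! + ... + t^{k-1} N^{k-1}/(k-1)!) where N is the nilpotent superdiagonal part.

Assembling the blocks and conjugating back gives the entries of e^{tA} as shown above.

e^{tA} = [[e^{6*t}, t*e^{6*t}], [0, e^{6*t}]]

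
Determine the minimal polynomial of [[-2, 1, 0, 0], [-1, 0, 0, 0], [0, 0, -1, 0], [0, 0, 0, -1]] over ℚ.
m_A(x) = (x + 1)^2

The characteristic polynomial factors as (x + 1)^4. The minimal polynomial is ∏(x - λ)^{k_λ} where k_λ is the size of the largest Jordan block at λ.

For λ = -1: rank(A + I) = 1, and the largest Jordan block has size 2 (the smallest k with rank((A + I)^k) = rank((A + I)^(k+1))).

So m_A(x) = (x + 1)^2.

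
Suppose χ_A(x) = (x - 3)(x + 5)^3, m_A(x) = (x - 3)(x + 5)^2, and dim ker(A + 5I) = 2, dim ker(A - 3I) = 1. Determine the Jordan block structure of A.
Jordan blocks: (-5, 2), (-5, 1), (3, 1)

λ = -5: algebraic multiplicity 3 (exponent in χ_A), largest block size 2 (exponent in m_A), 2 blocks (geometric multiplicity). These force block sizes [2, 1].
λ = 3: algebraic multiplicity 1 (exponent in χ_A), largest block size 1 (exponent in m_A), 1 block (geometric multiplicity). This forces block sizes [1].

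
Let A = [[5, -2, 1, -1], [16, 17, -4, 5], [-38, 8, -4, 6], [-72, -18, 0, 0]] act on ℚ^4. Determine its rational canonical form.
R = [[0, -18, 0, 0], [1, 9, 0, 0], [0, 0, 0, -18], [0, 0, 1, 9]]

The invariant factors of A (the non-unit diagonal entries of the Smith normal form of xI - A over ℚ[x]) are (x - 6)(x - 3), (x - 6)(x - 3), each dividing the next. The characteristic polynomial is their product, (x - 6)^2(x - 3)^2.

The rational canonical form is the block-diagonal matrix of companion matrices C(f_i):
R = [[0, -18, 0, 0], [1, 9, 0, 0], [0, 0, 0, -18], [0, 0, 1, 9]].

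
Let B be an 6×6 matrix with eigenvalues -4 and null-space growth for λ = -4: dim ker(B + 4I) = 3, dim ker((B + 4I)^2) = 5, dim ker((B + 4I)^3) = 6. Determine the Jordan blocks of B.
λ = -4: successive nullity increments [3, 2, 1] count blocks of size ≥ k; block sizes are [3, 2, 1].

Jordan blocks: (-4, 3), (-4, 2), (-4, 1)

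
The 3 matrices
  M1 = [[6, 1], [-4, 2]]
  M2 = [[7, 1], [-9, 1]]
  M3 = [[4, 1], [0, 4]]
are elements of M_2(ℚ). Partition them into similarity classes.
Characteristic polynomials: χ_{M1} = (x - 4)^2, χ_{M2} = (x - 4)^2, χ_{M3} = (x - 4)^2.

{M1, M2, M3}: invariant factors (x - 4)^2.

Matrices are similar if and only if their invariant-factor lists agree; the partition into similarity classes is {M1, M2, M3}.

1 class: {M1, M2, M3}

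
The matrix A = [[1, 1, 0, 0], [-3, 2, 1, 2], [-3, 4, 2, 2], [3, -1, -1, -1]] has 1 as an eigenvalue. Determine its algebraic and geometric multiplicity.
The characteristic polynomial is (x - 1)^4, so the factor x - 1 appears with exponent 4: the algebraic multiplicity is 4.

rank(A - I) = 2, so the eigenspace has dimension 4 - 2 = 2: the geometric multiplicity is 2.

Since 2 < 4, A is not diagonalizable.

algebraic multiplicity 4, geometric multiplicity 2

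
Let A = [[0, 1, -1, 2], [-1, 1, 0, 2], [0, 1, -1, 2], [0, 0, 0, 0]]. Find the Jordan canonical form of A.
J = [[0, 1, 0, 0], [0, 0, 1, 0], [0, 0, 0, 0], [0, 0, 0, 0]]

The characteristic polynomial is det(xI - A) = x^4, so the eigenvalues are 0 (algebraic multiplicity 4).

For λ = 0: rank(A) = 2, rank(A^2) = 1, rank(A^3) = 0. The eigenspace has dimension 4 - 2 = 2, so there are 2 Jordan blocks; the rank sequence gives block sizes [3, 1].

Assembling the blocks gives the Jordan form J above.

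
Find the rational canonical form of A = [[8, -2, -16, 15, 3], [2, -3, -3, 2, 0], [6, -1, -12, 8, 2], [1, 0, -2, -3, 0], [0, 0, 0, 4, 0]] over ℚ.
The invariant factors of A (the non-unit diagonal entries of the Smith normal form of xI - A over ℚ[x]) are x^2 + 3x + 1, (x + 4)(x^2 + 3x + 1), each dividing the next. The characteristic polynomial is their product, (x + 4)(x^2 + 3x + 1)^2.

The rational canonical form is the block-diagonal matrix of companion matrices C(f_i):
R = [[0, -1, 0, 0, 0], [1, -3, 0, 0, 0], [0, 0, 0, 0, -4], [0, 0, 1, 0, -13], [0, 0, 0, 1, -7]].

Note the characteristic polynomial does not split into linear factors over ℚ, so A has no Jordan form over ℚ; the rational canonical form exists over any field.

R = [[0, -1, 0, 0, 0], [1, -3, 0, 0, 0], [0, 0, 0, 0, -4], [0, 0, 1, 0, -13], [0, 0, 0, 1, -7]]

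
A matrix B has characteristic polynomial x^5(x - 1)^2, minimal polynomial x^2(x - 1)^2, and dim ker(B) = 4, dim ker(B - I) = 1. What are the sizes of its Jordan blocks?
Jordan blocks: (0, 2), (0, 1), (0, 1), (0, 1), (1, 2)

λ = 0: algebraic multiplicity 5 (exponent in χ_B), largest block size 2 (exponent in m_B), 4 blocks (geometric multiplicity). These force block sizes [2, 1, 1, 1].
λ = 1: algebraic multiplicity 2 (exponent in χ_B), largest block size 2 (exponent in m_B), 1 block (geometric multiplicity). This forces block sizes [2].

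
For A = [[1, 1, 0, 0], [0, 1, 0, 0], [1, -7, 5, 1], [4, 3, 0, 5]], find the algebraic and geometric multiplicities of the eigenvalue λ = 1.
The characteristic polynomial is (x - 5)^2(x - 1)^2, so the factor x - 1 appears with exponent 2: the algebraic multiplicity is 2.

rank(A - I) = 3, so the eigenspace has dimension 4 - 3 = 1: the geometric multiplicity is 1.

Since 1 < 2, A is not diagonalizable.

algebraic multiplicity 2, geometric multiplicity 1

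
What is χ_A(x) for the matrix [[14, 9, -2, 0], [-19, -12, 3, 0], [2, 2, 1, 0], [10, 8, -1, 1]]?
xI - A = [[x - 14, -9, 2, 0], [19, x + 12, -3, 0], [-2, -2, x - 1, 0], [-10, -8, 1, x - 1]].

Expanding det(xI - A) along the first row:
det(xI - A) = + (x - 14)·det([[x + 12, -3, 0], [-2, x - 1, 0], [-8, 1, x - 1]]) - (-9)·det([[19, -3, 0], [-2, x - 1, 0], [-10, 1, x - 1]]) + (2)·det([[19, x + 12, 0], [-2, -2, 0], [-10, -8, x - 1]]) - (0)·det([[19, x + 12, -3], [-2, -2, x - 1], [-10, -8, 1]]).

Evaluating gives χ_A(x) = x^4 - 4x^3 + 6x^2 - 4x + 1 = (x - 1)^4.

χ_A(x) = (x - 1)^4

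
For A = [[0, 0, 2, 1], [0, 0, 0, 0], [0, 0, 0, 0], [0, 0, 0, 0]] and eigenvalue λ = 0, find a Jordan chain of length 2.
We seek v_1 ∈ ker(A^2) \ ker(A), then set v_{i+1} = A v_i.

One such chain is v_1 = [[0, -1, 2, -3]]^T, v_2 = [[1, 0, 0, 0]]^T. Check: A v_2 = [[0, 0, 0, 0]]^T = 0.

v_1 = [[0, -1, 2, -3]]^T, v_2 = [[1, 0, 0, 0]]^T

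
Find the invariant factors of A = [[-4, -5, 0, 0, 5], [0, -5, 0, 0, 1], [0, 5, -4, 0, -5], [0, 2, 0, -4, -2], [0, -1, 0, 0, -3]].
The Jordan structure of A has elementary divisors (x + 4)^2, (x + 4), (x + 4), (x + 4). Arranging the block sizes at each eigenvalue in decreasing order and taking row products gives the invariant factors.

Invariant factors (smallest first, each dividing the next): x + 4, x + 4, x + 4, (x + 4)^2.

Check: the last factor (x + 4)^2 is the minimal polynomial, and the product (x + 4)^5 is the characteristic polynomial.

x + 4, x + 4, x + 4, (x + 4)^2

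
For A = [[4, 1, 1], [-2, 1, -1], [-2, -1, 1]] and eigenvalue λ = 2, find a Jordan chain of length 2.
v_1 = [[0, 1, 0]]^T, v_2 = [[1, -1, -1]]^T

We seek v_1 ∈ ker((A - 2I)^2) \ ker(A - 2I), then set v_{i+1} = (A - 2I) v_i.

One such chain is v_1 = [[0, 1, 0]]^T, v_2 = [[1, -1, -1]]^T. Check: (A - 2I) v_2 = [[0, 0, 0]]^T = 0.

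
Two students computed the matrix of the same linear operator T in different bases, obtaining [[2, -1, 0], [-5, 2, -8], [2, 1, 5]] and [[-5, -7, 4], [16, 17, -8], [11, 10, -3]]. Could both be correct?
Yes.

Two matrices over a field are similar if and only if they have the same invariant factors.

Both A and B have characteristic polynomial (x - 3)^3 and minimal polynomial (x - 3)^3. Computing further, both have invariant factors (x - 3)^3. Hence A and B are similar.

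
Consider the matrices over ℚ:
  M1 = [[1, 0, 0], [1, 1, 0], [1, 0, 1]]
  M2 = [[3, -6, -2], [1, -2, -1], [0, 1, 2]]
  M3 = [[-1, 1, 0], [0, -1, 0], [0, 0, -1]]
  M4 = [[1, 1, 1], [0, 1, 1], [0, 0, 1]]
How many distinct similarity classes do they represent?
Characteristic polynomials: χ_{M1} = (x - 1)^3, χ_{M2} = (x - 1)^3, χ_{M3} = (x + 1)^3, χ_{M4} = (x - 1)^3.

{M1}: invariant factors x - 1, (x - 1)^2.

{M2, M4}: invariant factors (x - 1)^3.

{M3}: invariant factors x + 1, (x + 1)^2.

Matrices are similar if and only if their invariant-factor lists agree; the partition into similarity classes is {M1}, {M2, M4}, {M3}.

3 classes: {M1}, {M2, M4}, {M3}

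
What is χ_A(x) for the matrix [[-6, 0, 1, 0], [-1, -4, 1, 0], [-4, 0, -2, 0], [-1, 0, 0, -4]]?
χ_A(x) = (x + 4)^4

xI - A = [[x + 6, 0, -1, 0], [1, x + 4, -1, 0], [4, 0, x + 2, 0], [1, 0, 0, x + 4]].

Expanding det(xI - A) along the first row:
det(xI - A) = + (x + 6)·det([[x + 4, -1, 0], [0, x + 2, 0], [0, 0, x + 4]]) - (0)·det([[1, -1, 0], [4, x + 2, 0], [1, 0, x + 4]]) + (-1)·det([[1, x + 4, 0], [4, 0, 0], [1, 0, x + 4]]) - (0)·det([[1, x + 4, -1], [4, 0, x + 2], [1, 0, 0]]).

Evaluating gives χ_A(x) = x^4 + 16x^3 + 96x^2 + 256x + 256 = (x + 4)^4.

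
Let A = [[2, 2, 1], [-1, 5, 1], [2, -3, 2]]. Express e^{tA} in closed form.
e^{tA} = [[(t^2/2 - t + 1)*e^{3*t}, t*(4 - t)*e^{3*t}/2, t*e^{3*t}], [t*(t - 2)*e^{3*t}/2, (-t^2 + 4*t + 2)*e^{3*t}/2, t*e^{3*t}], [t*(4 - t)*e^{3*t}/2, t*(t - 6)*e^{3*t}/2, (1 - t)*e^{3*t}]]

A has Jordan form J = [[3, 1, 0], [0, 3, 1], [0, 0, 3]] with A = PJP^{-1}, so e^{tA} = P e^{tJ} P^{-1}.

For a Jordan block J_k(λ), e^{tJ_k(λ)} = e^{λt} · (I + tN + t^2 N^2/2! + ... + t^{k-1} N^{k-1}/(k-1)!) where N is the nilpotent superdiagonal part.

Assembling the blocks and conjugating back gives the entries of e^{tA} as shown above.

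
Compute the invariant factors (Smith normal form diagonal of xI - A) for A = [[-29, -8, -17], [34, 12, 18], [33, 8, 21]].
(x - 4)^2(x + 4)

The Jordan structure of A has elementary divisors (x + 4), (x - 4)^2. Arranging the block sizes at each eigenvalue in decreasing order and taking row products gives the invariant factors.

Invariant factors (smallest first, each dividing the next): (x - 4)^2(x + 4).

Check: the last factor (x - 4)^2(x + 4) is the minimal polynomial, and the product (x - 4)^2(x + 4) is the characteristic polynomial.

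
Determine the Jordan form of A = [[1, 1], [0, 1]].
J = [[1, 1], [0, 1]]

The characteristic polynomial is det(xI - A) = (x - 1)^2, so the eigenvalues are 1 (algebraic multiplicity 2).

For λ = 1: rank(A - I) = 1, rank((A - I)^2) = 0. The eigenspace has dimension 2 - 1 = 1, so there is 1 Jordan block; the rank sequence gives block sizes [2].

Assembling the blocks gives the Jordan form J above.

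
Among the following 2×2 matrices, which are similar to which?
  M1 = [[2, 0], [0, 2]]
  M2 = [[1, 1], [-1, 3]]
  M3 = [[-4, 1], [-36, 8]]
2 classes: {M1}, {M2, M3}

Characteristic polynomials: χ_{M1} = (x - 2)^2, χ_{M2} = (x - 2)^2, χ_{M3} = (x - 2)^2.

{M1}: invariant factors x - 2, x - 2.

{M2, M3}: invariant factors (x - 2)^2.

Matrices are similar if and only if their invariant-factor lists agree; the partition into similarity classes is {M1}, {M2, M3}.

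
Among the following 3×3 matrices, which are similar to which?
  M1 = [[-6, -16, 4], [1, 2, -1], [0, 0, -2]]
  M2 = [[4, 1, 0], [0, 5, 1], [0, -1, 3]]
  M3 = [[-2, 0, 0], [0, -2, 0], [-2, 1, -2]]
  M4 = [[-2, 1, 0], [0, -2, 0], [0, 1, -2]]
Characteristic polynomials: χ_{M1} = (x + 2)^3, χ_{M2} = (x - 4)^3, χ_{M3} = (x + 2)^3, χ_{M4} = (x + 2)^3.

{M1, M3, M4}: invariant factors x + 2, (x + 2)^2.

{M2}: invariant factors (x - 4)^3.

Matrices are similar if and only if their invariant-factor lists agree; the partition into similarity classes is {M1, M3, M4}, {M2}.

2 classes: {M1, M3, M4}, {M2}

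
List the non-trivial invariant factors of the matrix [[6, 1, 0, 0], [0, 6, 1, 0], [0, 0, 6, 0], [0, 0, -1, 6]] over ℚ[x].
The Jordan structure of A has elementary divisors (x - 6)^3, (x - 6). Arranging the block sizes at each eigenvalue in decreasing order and taking row products gives the invariant factors.

Invariant factors (smallest first, each dividing the next): x - 6, (x - 6)^3.

Check: the last factor (x - 6)^3 is the minimal polynomial, and the product (x - 6)^4 is the characteristic polynomial.

x - 6, (x - 6)^3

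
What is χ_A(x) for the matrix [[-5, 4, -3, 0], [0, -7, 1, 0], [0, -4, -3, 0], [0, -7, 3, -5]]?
χ_A(x) = (x + 5)^4

xI - A = [[x + 5, -4, 3, 0], [0, x + 7, -1, 0], [0, 4, x + 3, 0], [0, 7, -3, x + 5]].

Expanding det(xI - A) along the first row:
det(xI - A) = + (x + 5)·det([[x + 7, -1, 0], [4, x + 3, 0], [7, -3, x + 5]]) - (-4)·det([[0, -1, 0], [0, x + 3, 0], [0, -3, x + 5]]) + (3)·det([[0, x + 7, 0], [0, 4, 0], [0, 7, x + 5]]) - (0)·det([[0, x + 7, -1], [0, 4, x + 3], [0, 7, -3]]).

Evaluating gives χ_A(x) = x^4 + 20x^3 + 150x^2 + 500x + 625 = (x + 5)^4.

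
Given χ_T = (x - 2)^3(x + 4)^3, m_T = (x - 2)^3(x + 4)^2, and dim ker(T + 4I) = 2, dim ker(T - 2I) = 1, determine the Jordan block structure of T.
Jordan blocks: (-4, 2), (-4, 1), (2, 3)

λ = -4: algebraic multiplicity 3 (exponent in χ_T), largest block size 2 (exponent in m_T), 2 blocks (geometric multiplicity). These force block sizes [2, 1].
λ = 2: algebraic multiplicity 3 (exponent in χ_T), largest block size 3 (exponent in m_T), 1 block (geometric multiplicity). This forces block sizes [3].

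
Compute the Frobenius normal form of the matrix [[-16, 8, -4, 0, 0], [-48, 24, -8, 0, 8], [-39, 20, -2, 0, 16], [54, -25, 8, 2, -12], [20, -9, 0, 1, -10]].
The invariant factors of A (the non-unit diagonal entries of the Smith normal form of xI - A over ℚ[x]) are x^2 + 2x + 4, (x - 2)(x^2 + 2x + 4), each dividing the next. The characteristic polynomial is their product, (x - 2)(x^2 + 2x + 4)^2.

The rational canonical form is the block-diagonal matrix of companion matrices C(f_i):
R = [[0, -4, 0, 0, 0], [1, -2, 0, 0, 0], [0, 0, 0, 0, 8], [0, 0, 1, 0, 0], [0, 0, 0, 1, 0]].

Note the characteristic polynomial does not split into linear factors over ℚ, so A has no Jordan form over ℚ; the rational canonical form exists over any field.

R = [[0, -4, 0, 0, 0], [1, -2, 0, 0, 0], [0, 0, 0, 0, 8], [0, 0, 1, 0, 0], [0, 0, 0, 1, 0]]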